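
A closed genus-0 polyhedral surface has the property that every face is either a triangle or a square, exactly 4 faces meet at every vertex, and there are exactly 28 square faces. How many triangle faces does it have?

8

Let x be the number of triangles; then F = 28 + x.
Edge–face incidences: 2E = 4·28 + 3·x = 112 + 3x.
Every vertex has degree 4, so 4V = 2E.
Euler: V − E + F = 2 ⇒ (2E)/4 − E + (28 + x) = 2.
Multiply by 8: 2·(2E) − 4·(2E) + 8·(28 + x) = 16, i.e. 224 + 8x − 2·(112 + 3x) = 16.
Collecting terms: 2x = 16, so x = 8.
Then 2E = 112 + 3·8 = 136, so E = 68, V = 2E/4 = 34, F = 28 + 8 = 36.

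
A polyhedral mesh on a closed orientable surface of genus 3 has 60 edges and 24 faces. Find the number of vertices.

For a closed orientable surface of genus 3, χ = 2 − 2·3 = -4.
V = -4 + E − F = -4 + 60 − 24 = 32.

32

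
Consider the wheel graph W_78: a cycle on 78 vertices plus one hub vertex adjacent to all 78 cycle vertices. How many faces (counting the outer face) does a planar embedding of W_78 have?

W_78 has V = 78 + 1 = 79 vertices and E = 2·78 = 156 edges.
By Euler's formula F = 2 − V + E = 2 − 79 + 156 = 79.

79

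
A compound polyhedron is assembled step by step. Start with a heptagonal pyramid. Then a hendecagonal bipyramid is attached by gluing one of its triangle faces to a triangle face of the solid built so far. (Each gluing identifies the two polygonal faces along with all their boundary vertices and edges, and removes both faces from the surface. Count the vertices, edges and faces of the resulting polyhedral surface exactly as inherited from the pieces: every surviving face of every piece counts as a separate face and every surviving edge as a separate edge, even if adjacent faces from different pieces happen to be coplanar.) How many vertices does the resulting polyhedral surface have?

18

A heptagonal pyramid: V=8, E=14, F=8.
Attach a hendecagonal bipyramid (V=13, E=33, F=22) along a 3-gon: merge 3 vertices and 3 edges, delete both glued faces → V=18, E=44, F=28.
Check: V − E + F = 18 − 44 + 28 = 2.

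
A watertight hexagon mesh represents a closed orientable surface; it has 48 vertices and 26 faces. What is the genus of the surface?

Every face is a hexagon, so 2E = 6·26 = 156, giving E = 78.
χ = V − E + F = 48 − 78 + 26 = -4.
For a closed orientable surface χ = 2 − 2g, so g = (2 − (-4))/2 = 3.

3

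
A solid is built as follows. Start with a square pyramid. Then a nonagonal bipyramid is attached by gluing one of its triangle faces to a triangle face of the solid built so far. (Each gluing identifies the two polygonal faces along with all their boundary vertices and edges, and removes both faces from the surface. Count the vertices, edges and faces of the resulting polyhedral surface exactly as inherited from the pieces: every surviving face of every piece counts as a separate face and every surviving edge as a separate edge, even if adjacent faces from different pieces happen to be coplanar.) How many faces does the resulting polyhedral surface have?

21

A square pyramid: V=5, E=8, F=5.
Attach a nonagonal bipyramid (V=11, E=27, F=18) along a 3-gon: merge 3 vertices and 3 edges, delete both glued faces → V=13, E=32, F=21.
Check: V − E + F = 13 − 32 + 21 = 2.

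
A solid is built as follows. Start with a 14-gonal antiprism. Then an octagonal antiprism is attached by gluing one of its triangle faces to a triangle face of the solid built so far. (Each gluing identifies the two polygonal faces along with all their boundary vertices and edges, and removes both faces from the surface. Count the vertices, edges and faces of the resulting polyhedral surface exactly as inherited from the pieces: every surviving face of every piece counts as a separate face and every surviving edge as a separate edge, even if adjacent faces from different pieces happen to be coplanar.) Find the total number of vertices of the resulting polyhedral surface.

A 14-gonal antiprism: V=28, E=56, F=30.
Attach an octagonal antiprism (V=16, E=32, F=18) along a 3-gon: merge 3 vertices and 3 edges, delete both glued faces → V=41, E=85, F=46.
Check: V − E + F = 41 − 85 + 46 = 2.

41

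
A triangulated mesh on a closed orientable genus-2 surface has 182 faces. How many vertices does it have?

89

χ = 2 − 2·2 = -2, and every face is a triangle so 3F = 2E.
E = 3·182/2 = 273. Then V = -2 + E − F = -2 + 273 − 182 = 89.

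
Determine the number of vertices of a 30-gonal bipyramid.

A bipyramid over an n-gon has 2n triangular faces and n + 2 vertices: V = 30 + 2 = 32, E = 3·30 = 90, F = 2·30 = 60.

32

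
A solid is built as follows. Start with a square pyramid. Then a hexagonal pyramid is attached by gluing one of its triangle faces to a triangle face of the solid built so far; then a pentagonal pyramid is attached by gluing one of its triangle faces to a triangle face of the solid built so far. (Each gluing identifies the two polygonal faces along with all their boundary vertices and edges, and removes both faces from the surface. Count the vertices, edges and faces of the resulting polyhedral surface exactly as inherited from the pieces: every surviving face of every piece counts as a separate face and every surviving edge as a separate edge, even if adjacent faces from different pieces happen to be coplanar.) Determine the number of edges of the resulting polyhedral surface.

A square pyramid: V=5, E=8, F=5.
Attach a hexagonal pyramid (V=7, E=12, F=7) along a 3-gon: merge 3 vertices and 3 edges, delete both glued faces → V=9, E=17, F=10.
Attach a pentagonal pyramid (V=6, E=10, F=6) along a 3-gon: merge 3 vertices and 3 edges, delete both glued faces → V=12, E=24, F=14.
Check: V − E + F = 12 − 24 + 14 = 2.

24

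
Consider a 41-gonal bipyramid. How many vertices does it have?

A bipyramid over an n-gon has 2n triangular faces and n + 2 vertices: V = 41 + 2 = 43, E = 3·41 = 123, F = 2·41 = 82.
Check: V − E + F = 43 − 123 + 82 = 2.

43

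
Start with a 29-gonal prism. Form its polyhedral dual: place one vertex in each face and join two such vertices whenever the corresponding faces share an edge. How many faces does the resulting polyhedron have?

58

The base solid has V = 58, E = 87, F = 31.
The dual swaps V and F and preserves E: V′ = F = 31, E′ = E = 87, F′ = V = 58.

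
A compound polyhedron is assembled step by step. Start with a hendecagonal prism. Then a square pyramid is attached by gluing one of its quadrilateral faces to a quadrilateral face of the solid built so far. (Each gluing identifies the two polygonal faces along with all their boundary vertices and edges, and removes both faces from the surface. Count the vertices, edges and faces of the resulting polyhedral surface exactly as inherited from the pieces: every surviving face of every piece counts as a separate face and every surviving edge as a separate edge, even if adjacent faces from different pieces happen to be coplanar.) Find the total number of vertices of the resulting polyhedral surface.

23

A hendecagonal prism: V=22, E=33, F=13.
Attach a square pyramid (V=5, E=8, F=5) along a 4-gon: merge 4 vertices and 4 edges, delete both glued faces → V=23, E=37, F=16.
Check: V − E + F = 23 − 37 + 16 = 2.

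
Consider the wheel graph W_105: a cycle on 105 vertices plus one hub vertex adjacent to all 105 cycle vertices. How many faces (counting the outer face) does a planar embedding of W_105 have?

106

W_105 has V = 105 + 1 = 106 vertices and E = 2·105 = 210 edges.
By Euler's formula F = 2 − V + E = 2 − 106 + 210 = 106.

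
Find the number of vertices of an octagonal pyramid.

A pyramid on an n-gon base has one n-gon and n triangles: V = 8 + 1 = 9, E = 2·8 = 16, F = 8 + 1 = 9.
Check: V − E + F = 9 − 16 + 9 = 2.

9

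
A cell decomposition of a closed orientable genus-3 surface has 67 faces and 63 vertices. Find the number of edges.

For a closed orientable surface of genus 3, χ = 2 − 2·3 = -4.
E = V + F − (-4) = 63 + 67 − (-4) = 134.

134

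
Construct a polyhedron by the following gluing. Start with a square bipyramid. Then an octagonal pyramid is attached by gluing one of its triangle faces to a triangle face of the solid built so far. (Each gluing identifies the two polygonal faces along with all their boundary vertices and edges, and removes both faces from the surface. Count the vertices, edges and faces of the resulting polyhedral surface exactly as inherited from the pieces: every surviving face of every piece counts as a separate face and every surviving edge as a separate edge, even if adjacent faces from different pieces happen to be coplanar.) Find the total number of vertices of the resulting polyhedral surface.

A square bipyramid: V=6, E=12, F=8.
Attach an octagonal pyramid (V=9, E=16, F=9) along a 3-gon: merge 3 vertices and 3 edges, delete both glued faces → V=12, E=25, F=15.
Check: V − E + F = 12 − 25 + 15 = 2.

12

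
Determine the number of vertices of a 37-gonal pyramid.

38

A pyramid on an n-gon base has one n-gon and n triangles: V = 37 + 1 = 38, E = 2·37 = 74, F = 37 + 1 = 38.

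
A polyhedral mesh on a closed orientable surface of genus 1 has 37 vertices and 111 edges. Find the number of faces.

For a closed orientable surface of genus 1, χ = 2 − 2·1 = 0.
F = 0 − V + E = 0 − 37 + 111 = 74.

74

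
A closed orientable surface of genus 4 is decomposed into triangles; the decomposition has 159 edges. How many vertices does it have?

χ = 2 − 2·4 = -6, and every face is a triangle so 3F = 2E.
F = 2E/3 = 106. Then V = -6 + E − F = -6 + 159 − 106 = 47.

47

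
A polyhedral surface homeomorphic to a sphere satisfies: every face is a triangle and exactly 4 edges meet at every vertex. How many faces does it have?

Each face has 3 edges and each edge borders two faces, so 2E = 3F.
Each vertex has degree 4, so 4V = 2E and hence V = 3F/4.
Euler: V − E + F = 2 ⇒ (3F/4) − (3F/2) + F = 2.
Multiply by 8: (6 − 12 + 8)F = 16, i.e. 2F = 16.
So F = 8, E = 3·8/2 = 12, V = 3·8/4 = 6.

8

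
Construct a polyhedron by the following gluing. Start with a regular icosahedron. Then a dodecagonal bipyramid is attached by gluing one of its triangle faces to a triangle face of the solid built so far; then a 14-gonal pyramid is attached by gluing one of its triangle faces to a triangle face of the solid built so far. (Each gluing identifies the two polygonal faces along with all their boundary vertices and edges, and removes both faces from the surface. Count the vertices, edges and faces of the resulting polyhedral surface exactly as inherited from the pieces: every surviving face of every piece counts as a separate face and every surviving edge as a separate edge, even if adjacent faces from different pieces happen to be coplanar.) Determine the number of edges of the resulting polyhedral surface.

88

A regular icosahedron: V=12, E=30, F=20.
Attach a dodecagonal bipyramid (V=14, E=36, F=24) along a 3-gon: merge 3 vertices and 3 edges, delete both glued faces → V=23, E=63, F=42.
Attach a 14-gonal pyramid (V=15, E=28, F=15) along a 3-gon: merge 3 vertices and 3 edges, delete both glued faces → V=35, E=88, F=55.
Check: V − E + F = 35 − 88 + 55 = 2.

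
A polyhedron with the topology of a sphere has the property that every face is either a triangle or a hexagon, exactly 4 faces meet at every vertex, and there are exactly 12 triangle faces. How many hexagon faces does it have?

Let x be the number of hexagons; then F = 12 + x.
Edge–face incidences: 2E = 3·12 + 6·x = 36 + 6x.
Every vertex has degree 4, so 4V = 2E.
Euler: V − E + F = 2 ⇒ (2E)/4 − E + (12 + x) = 2.
Multiply by 8: 2·(2E) − 4·(2E) + 8·(12 + x) = 16, i.e. 96 + 8x − 2·(36 + 6x) = 16.
Collecting terms: −4x + 24 = 16, so −4x = −8, so x = 2.
Then 2E = 36 + 6·2 = 48, so E = 24, V = 2E/4 = 12, F = 12 + 2 = 14.

2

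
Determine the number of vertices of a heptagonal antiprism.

An antiprism on an n-gon has two n-gon caps and 2n triangles: V = 2·7 = 14, E = 4·7 = 28, F = 2·7 + 2 = 16.

14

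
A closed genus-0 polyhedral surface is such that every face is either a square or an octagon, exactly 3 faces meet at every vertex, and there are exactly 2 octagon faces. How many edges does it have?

Let x be the number of squares; then F = 2 + x.
Edge–face incidences: 2E = 8·2 + 4·x = 16 + 4x.
Every vertex has degree 3, so 3V = 2E.
Euler: V − E + F = 2 ⇒ (2E)/3 − E + (2 + x) = 2.
Multiply by 6: 2·(2E) − 3·(2E) + 6·(2 + x) = 12, i.e. 12 + 6x − (16 + 4x) = 12.
Collecting terms: 2x − 4 = 12, so 2x = 16, so x = 8.
Then 2E = 16 + 4·8 = 48, so E = 24, V = 2E/3 = 16, F = 2 + 8 = 10.

24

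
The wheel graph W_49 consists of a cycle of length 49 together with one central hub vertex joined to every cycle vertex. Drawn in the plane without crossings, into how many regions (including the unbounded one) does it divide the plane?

W_49 has V = 49 + 1 = 50 vertices and E = 2·49 = 98 edges.
By Euler's formula F = 2 − V + E = 2 − 50 + 98 = 50.

50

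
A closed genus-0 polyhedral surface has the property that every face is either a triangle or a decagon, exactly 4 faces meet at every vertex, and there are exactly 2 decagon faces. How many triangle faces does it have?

Let x be the number of triangles; then F = 2 + x.
Edge–face incidences: 2E = 10·2 + 3·x = 20 + 3x.
Every vertex has degree 4, so 4V = 2E.
Euler: V − E + F = 2 ⇒ (2E)/4 − E + (2 + x) = 2.
Multiply by 8: 2·(2E) − 4·(2E) + 8·(2 + x) = 16, i.e. 16 + 8x − 2·(20 + 3x) = 16.
Collecting terms: 2x − 24 = 16, so 2x = 40, so x = 20.
Then 2E = 20 + 3·20 = 80, so E = 40, V = 2E/4 = 20, F = 2 + 20 = 22.

20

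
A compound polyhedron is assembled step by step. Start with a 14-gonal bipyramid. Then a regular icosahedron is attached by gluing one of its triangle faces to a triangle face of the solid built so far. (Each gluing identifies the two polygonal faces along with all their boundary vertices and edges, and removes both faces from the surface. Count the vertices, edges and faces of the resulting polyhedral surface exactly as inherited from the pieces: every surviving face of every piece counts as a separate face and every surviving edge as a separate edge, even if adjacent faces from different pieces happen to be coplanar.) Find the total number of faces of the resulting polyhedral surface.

A 14-gonal bipyramid: V=16, E=42, F=28.
Attach a regular icosahedron (V=12, E=30, F=20) along a 3-gon: merge 3 vertices and 3 edges, delete both glued faces → V=25, E=69, F=46.
Check: V − E + F = 25 − 69 + 46 = 2.

46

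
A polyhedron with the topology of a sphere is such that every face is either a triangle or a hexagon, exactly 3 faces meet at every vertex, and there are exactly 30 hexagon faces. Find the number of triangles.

Let x be the number of triangles; then F = 30 + x.
Edge–face incidences: 2E = 6·30 + 3·x = 180 + 3x.
Every vertex has degree 3, so 3V = 2E.
Euler: V − E + F = 2 ⇒ (2E)/3 − E + (30 + x) = 2.
Multiply by 6: 2·(2E) − 3·(2E) + 6·(30 + x) = 12, i.e. 180 + 6x − (180 + 3x) = 12.
Collecting terms: 3x = 12, so x = 4.
Then 2E = 180 + 3·4 = 192, so E = 96, V = 2E/3 = 64, F = 30 + 4 = 34.

4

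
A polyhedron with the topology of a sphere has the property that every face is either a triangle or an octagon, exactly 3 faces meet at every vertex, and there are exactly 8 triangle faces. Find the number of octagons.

6

Let x be the number of octagons; then F = 8 + x.
Edge–face incidences: 2E = 3·8 + 8·x = 24 + 8x.
Every vertex has degree 3, so 3V = 2E.
Euler: V − E + F = 2 ⇒ (2E)/3 − E + (8 + x) = 2.
Multiply by 6: 2·(2E) − 3·(2E) + 6·(8 + x) = 12, i.e. 48 + 6x − (24 + 8x) = 12.
Collecting terms: −2x + 24 = 12, so −2x = −12, so x = 6.
Then 2E = 24 + 8·6 = 72, so E = 36, V = 2E/3 = 24, F = 8 + 6 = 14.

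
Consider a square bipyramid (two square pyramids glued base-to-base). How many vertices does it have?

A bipyramid over an n-gon has 2n triangular faces and n + 2 vertices: V = 4 + 2 = 6, E = 3·4 = 12, F = 2·4 = 8.

6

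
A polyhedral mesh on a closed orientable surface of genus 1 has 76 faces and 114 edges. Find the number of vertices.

For a closed orientable surface of genus 1, χ = 2 − 2·1 = 0.
V = 0 + E − F = 0 + 114 − 76 = 38.

38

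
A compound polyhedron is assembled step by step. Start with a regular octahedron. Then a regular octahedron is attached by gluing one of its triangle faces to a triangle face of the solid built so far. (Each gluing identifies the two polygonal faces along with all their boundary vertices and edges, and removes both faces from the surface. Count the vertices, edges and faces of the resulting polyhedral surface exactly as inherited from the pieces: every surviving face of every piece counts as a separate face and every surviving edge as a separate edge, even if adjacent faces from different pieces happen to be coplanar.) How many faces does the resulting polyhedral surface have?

14

A regular octahedron: V=6, E=12, F=8.
Attach a regular octahedron (V=6, E=12, F=8) along a 3-gon: merge 3 vertices and 3 edges, delete both glued faces → V=9, E=21, F=14.
Check: V − E + F = 9 − 21 + 14 = 2.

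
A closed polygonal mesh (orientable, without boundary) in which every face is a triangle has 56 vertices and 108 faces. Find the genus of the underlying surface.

0

Every face is a triangle, so 2E = 3·108 = 324, giving E = 162.
χ = V − E + F = 56 − 162 + 108 = 2.
For a closed orientable surface χ = 2 − 2g, so g = (2 − (2))/2 = 0.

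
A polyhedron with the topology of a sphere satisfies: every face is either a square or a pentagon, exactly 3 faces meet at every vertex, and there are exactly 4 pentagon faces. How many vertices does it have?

12

Let x be the number of squares; then F = 4 + x.
Edge–face incidences: 2E = 5·4 + 4·x = 20 + 4x.
Every vertex has degree 3, so 3V = 2E.
Euler: V − E + F = 2 ⇒ (2E)/3 − E + (4 + x) = 2.
Multiply by 6: 2·(2E) − 3·(2E) + 6·(4 + x) = 12, i.e. 24 + 6x − (20 + 4x) = 12.
Collecting terms: 2x + 4 = 12, so 2x = 8, so x = 4.
Then 2E = 20 + 4·4 = 36, so E = 18, V = 2E/3 = 12, F = 4 + 4 = 8.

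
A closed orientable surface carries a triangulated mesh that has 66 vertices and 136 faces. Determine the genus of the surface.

2

Every face is a triangle, so 2E = 3·136 = 408, giving E = 204.
χ = V − E + F = 66 − 204 + 136 = -2.
For a closed orientable surface χ = 2 − 2g, so g = (2 − (-2))/2 = 2.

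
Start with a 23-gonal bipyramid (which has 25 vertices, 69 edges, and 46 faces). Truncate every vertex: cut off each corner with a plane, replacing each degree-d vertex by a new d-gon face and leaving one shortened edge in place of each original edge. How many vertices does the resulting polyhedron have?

138

Truncation replaces each original edge-end by a new vertex, so V′ = 2E = 138.
Each original edge survives, and each old vertex of degree d contributes d new edges; summing degrees gives Σd = 2E, so E′ = E + 2E = 3E = 207.
Each original face survives and each original vertex becomes one new face: F′ = F + V = 71.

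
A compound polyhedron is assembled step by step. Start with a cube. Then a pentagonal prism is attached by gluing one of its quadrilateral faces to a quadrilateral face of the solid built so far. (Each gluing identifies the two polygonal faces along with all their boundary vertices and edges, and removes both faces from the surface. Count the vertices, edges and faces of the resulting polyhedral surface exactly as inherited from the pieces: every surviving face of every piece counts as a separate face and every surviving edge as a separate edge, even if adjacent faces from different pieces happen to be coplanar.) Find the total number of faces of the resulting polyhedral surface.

11

A cube: V=8, E=12, F=6.
Attach a pentagonal prism (V=10, E=15, F=7) along a 4-gon: merge 4 vertices and 4 edges, delete both glued faces → V=14, E=23, F=11.
Check: V − E + F = 14 − 23 + 11 = 2.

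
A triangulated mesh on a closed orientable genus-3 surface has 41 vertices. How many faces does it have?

χ = 2 − 2·3 = -4, and every face is a triangle so 3F = 2E.
V − E + F = -4 with E = 3F/2 gives 41 − (3/2 − 1)·F = -4, so F = 90 and E = 135.

90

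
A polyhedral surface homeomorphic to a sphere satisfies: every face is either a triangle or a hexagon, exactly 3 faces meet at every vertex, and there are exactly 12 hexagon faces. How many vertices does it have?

28

Let x be the number of triangles; then F = 12 + x.
Edge–face incidences: 2E = 6·12 + 3·x = 72 + 3x.
Every vertex has degree 3, so 3V = 2E.
Euler: V − E + F = 2 ⇒ (2E)/3 − E + (12 + x) = 2.
Multiply by 6: 2·(2E) − 3·(2E) + 6·(12 + x) = 12, i.e. 72 + 6x − (72 + 3x) = 12.
Collecting terms: 3x = 12, so x = 4.
Then 2E = 72 + 3·4 = 84, so E = 42, V = 2E/3 = 28, F = 12 + 4 = 16.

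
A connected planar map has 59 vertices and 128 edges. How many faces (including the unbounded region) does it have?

71

Euler's formula for a connected plane graph: V − E + F = 2, so F = 2 − 59 + 128 = 71.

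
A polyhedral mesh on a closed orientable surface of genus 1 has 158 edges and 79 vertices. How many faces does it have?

For a closed orientable surface of genus 1, χ = 2 − 2·1 = 0.
F = 0 − V + E = 0 − 79 + 158 = 79.

79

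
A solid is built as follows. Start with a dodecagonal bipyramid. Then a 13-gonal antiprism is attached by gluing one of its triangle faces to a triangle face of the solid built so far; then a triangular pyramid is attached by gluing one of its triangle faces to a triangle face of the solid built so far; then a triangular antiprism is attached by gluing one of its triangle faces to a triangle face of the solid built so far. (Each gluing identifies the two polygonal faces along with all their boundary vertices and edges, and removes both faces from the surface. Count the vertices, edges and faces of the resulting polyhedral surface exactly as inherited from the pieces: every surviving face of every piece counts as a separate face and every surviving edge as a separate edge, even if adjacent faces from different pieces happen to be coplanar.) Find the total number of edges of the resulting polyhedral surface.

97

A dodecagonal bipyramid: V=14, E=36, F=24.
Attach a 13-gonal antiprism (V=26, E=52, F=28) along a 3-gon: merge 3 vertices and 3 edges, delete both glued faces → V=37, E=85, F=50.
Attach a triangular pyramid (V=4, E=6, F=4) along a 3-gon: merge 3 vertices and 3 edges, delete both glued faces → V=38, E=88, F=52.
Attach a triangular antiprism (V=6, E=12, F=8) along a 3-gon: merge 3 vertices and 3 edges, delete both glued faces → V=41, E=97, F=58.
Check: V − E + F = 41 − 97 + 58 = 2.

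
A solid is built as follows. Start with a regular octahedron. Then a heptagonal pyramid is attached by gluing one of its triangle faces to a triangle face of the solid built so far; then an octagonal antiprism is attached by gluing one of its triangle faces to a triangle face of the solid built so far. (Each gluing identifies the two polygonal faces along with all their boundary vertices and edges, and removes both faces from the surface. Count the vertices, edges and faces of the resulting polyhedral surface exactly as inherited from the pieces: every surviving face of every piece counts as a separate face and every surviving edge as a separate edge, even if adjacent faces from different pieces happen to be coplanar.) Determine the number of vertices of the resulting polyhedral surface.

24

A regular octahedron: V=6, E=12, F=8.
Attach a heptagonal pyramid (V=8, E=14, F=8) along a 3-gon: merge 3 vertices and 3 edges, delete both glued faces → V=11, E=23, F=14.
Attach an octagonal antiprism (V=16, E=32, F=18) along a 3-gon: merge 3 vertices and 3 edges, delete both glued faces → V=24, E=52, F=30.
Check: V − E + F = 24 − 52 + 30 = 2.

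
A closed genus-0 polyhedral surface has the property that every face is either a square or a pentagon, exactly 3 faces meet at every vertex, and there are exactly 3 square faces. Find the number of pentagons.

Let x be the number of pentagons; then F = 3 + x.
Edge–face incidences: 2E = 4·3 + 5·x = 12 + 5x.
Every vertex has degree 3, so 3V = 2E.
Euler: V − E + F = 2 ⇒ (2E)/3 − E + (3 + x) = 2.
Multiply by 6: 2·(2E) − 3·(2E) + 6·(3 + x) = 12, i.e. 18 + 6x − (12 + 5x) = 12.
Collecting terms: x + 6 = 12, so x = 6.
Then 2E = 12 + 5·6 = 42, so E = 21, V = 2E/3 = 14, F = 3 + 6 = 9.

6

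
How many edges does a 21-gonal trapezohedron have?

84

The n-trapezohedron (dual of the n-antiprism) has V = 2·21 + 2 = 44, E = 4·21 = 84, F = 2·21 = 42.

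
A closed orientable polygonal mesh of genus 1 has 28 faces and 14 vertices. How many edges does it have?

For a closed orientable surface of genus 1, χ = 2 − 2·1 = 0.
E = V + F − (0) = 14 + 28 − (0) = 42.

42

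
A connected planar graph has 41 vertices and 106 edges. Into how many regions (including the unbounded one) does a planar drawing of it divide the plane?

67

Euler's formula for a connected plane graph: V − E + F = 2, so F = 2 − 41 + 106 = 67.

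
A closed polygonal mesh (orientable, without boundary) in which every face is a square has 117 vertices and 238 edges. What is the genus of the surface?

Every face is a square and each edge borders two faces, so 4F = 2·238, giving F = 119.
χ = V − E + F = 117 − 238 + 119 = -2.
For a closed orientable surface χ = 2 − 2g, so g = (2 − (-2))/2 = 2.

2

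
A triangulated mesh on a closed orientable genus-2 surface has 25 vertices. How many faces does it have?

χ = 2 − 2·2 = -2, and every face is a triangle so 3F = 2E.
V − E + F = -2 with E = 3F/2 gives 25 − (3/2 − 1)·F = -2, so F = 54 and E = 81.

54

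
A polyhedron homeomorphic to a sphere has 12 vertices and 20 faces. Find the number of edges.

Here V − E + F = 2.
E = V + F − (2) = 12 + 20 − (2) = 30.

30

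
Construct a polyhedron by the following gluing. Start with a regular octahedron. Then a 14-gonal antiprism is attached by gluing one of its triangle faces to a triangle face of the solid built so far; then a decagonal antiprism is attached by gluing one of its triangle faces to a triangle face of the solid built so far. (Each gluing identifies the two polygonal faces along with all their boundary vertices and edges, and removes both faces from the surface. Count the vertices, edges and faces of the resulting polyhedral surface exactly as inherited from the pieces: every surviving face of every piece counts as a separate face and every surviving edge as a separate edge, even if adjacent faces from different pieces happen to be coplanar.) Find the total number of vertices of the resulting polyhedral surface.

48

A regular octahedron: V=6, E=12, F=8.
Attach a 14-gonal antiprism (V=28, E=56, F=30) along a 3-gon: merge 3 vertices and 3 edges, delete both glued faces → V=31, E=65, F=36.
Attach a decagonal antiprism (V=20, E=40, F=22) along a 3-gon: merge 3 vertices and 3 edges, delete both glued faces → V=48, E=102, F=56.
Check: V − E + F = 48 − 102 + 56 = 2.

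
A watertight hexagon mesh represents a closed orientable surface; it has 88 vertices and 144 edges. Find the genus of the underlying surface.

5

Every face is a hexagon and each edge borders two faces, so 6F = 2·144, giving F = 48.
χ = V − E + F = 88 − 144 + 48 = -8.
For a closed orientable surface χ = 2 − 2g, so g = (2 − (-8))/2 = 5.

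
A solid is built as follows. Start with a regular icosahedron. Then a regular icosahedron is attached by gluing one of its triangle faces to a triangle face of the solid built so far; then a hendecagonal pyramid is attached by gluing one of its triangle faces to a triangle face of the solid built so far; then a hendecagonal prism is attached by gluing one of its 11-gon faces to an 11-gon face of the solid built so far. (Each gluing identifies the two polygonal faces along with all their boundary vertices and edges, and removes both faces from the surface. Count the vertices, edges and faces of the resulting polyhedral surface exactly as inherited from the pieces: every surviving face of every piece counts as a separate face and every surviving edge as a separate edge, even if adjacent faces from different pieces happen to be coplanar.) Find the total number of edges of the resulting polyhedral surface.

98

A regular icosahedron: V=12, E=30, F=20.
Attach a regular icosahedron (V=12, E=30, F=20) along a 3-gon: merge 3 vertices and 3 edges, delete both glued faces → V=21, E=57, F=38.
Attach a hendecagonal pyramid (V=12, E=22, F=12) along a 3-gon: merge 3 vertices and 3 edges, delete both glued faces → V=30, E=76, F=48.
Attach a hendecagonal prism (V=22, E=33, F=13) along an 11-gon: merge 11 vertices and 11 edges, delete both glued faces → V=41, E=98, F=59.
Check: V − E + F = 41 − 98 + 59 = 2.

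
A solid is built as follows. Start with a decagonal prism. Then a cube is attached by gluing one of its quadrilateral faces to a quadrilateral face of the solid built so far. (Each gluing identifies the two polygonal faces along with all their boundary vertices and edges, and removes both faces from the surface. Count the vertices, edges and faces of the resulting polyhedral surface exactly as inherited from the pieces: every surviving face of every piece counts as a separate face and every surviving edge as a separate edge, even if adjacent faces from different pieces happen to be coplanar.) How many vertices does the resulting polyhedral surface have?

24

A decagonal prism: V=20, E=30, F=12.
Attach a cube (V=8, E=12, F=6) along a 4-gon: merge 4 vertices and 4 edges, delete both glued faces → V=24, E=38, F=16.
Check: V − E + F = 24 − 38 + 16 = 2.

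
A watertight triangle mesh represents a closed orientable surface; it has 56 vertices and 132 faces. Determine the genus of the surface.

6

Every face is a triangle, so 2E = 3·132 = 396, giving E = 198.
χ = V − E + F = 56 − 198 + 132 = -10.
For a closed orientable surface χ = 2 − 2g, so g = (2 − (-10))/2 = 6.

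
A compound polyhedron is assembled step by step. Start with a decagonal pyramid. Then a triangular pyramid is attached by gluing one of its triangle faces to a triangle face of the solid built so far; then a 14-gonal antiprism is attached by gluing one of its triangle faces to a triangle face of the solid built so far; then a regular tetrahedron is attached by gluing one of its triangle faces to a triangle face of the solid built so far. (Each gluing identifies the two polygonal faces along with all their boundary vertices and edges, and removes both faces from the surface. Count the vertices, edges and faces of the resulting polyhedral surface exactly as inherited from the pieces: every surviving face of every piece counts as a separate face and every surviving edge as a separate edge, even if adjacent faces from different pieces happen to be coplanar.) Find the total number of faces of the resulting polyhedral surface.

43

A decagonal pyramid: V=11, E=20, F=11.
Attach a triangular pyramid (V=4, E=6, F=4) along a 3-gon: merge 3 vertices and 3 edges, delete both glued faces → V=12, E=23, F=13.
Attach a 14-gonal antiprism (V=28, E=56, F=30) along a 3-gon: merge 3 vertices and 3 edges, delete both glued faces → V=37, E=76, F=41.
Attach a regular tetrahedron (V=4, E=6, F=4) along a 3-gon: merge 3 vertices and 3 edges, delete both glued faces → V=38, E=79, F=43.
Check: V − E + F = 38 − 79 + 43 = 2.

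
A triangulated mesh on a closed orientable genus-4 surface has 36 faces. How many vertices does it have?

12

χ = 2 − 2·4 = -6, and every face is a triangle so 3F = 2E.
E = 3·36/2 = 54. Then V = -6 + E − F = -6 + 54 − 36 = 12.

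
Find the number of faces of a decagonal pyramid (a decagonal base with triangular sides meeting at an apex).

11

A pyramid on an n-gon base has one n-gon and n triangles: V = 10 + 1 = 11, E = 2·10 = 20, F = 10 + 1 = 11.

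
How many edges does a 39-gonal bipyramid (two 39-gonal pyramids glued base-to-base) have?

A bipyramid over an n-gon has 2n triangular faces and n + 2 vertices: V = 39 + 2 = 41, E = 3·39 = 117, F = 2·39 = 78.

117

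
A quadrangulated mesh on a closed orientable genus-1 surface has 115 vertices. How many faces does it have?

χ = 2 − 2·1 = 0, and every face is a square so 4F = 2E.
V − E + F = 0 with E = 4F/2 gives 115 − (4/2 − 1)·F = 0, so F = 115 and E = 230.

115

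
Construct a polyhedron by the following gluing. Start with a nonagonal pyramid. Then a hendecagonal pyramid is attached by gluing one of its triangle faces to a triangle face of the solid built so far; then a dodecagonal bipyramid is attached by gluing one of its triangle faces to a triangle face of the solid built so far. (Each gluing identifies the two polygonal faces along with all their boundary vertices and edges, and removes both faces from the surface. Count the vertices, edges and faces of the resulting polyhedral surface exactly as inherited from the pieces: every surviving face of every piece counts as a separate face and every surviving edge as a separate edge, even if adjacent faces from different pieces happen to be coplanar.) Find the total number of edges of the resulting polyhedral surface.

A nonagonal pyramid: V=10, E=18, F=10.
Attach a hendecagonal pyramid (V=12, E=22, F=12) along a 3-gon: merge 3 vertices and 3 edges, delete both glued faces → V=19, E=37, F=20.
Attach a dodecagonal bipyramid (V=14, E=36, F=24) along a 3-gon: merge 3 vertices and 3 edges, delete both glued faces → V=30, E=70, F=42.
Check: V − E + F = 30 − 70 + 42 = 2.

70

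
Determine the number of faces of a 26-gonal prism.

28

A prism on an n-gon has two n-gon bases and n rectangular sides: V = 2·26 = 52, E = 3·26 = 78, F = 26 + 2 = 28.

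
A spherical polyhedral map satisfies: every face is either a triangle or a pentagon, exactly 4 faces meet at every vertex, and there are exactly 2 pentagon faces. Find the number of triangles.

10

Let x be the number of triangles; then F = 2 + x.
Edge–face incidences: 2E = 5·2 + 3·x = 10 + 3x.
Every vertex has degree 4, so 4V = 2E.
Euler: V − E + F = 2 ⇒ (2E)/4 − E + (2 + x) = 2.
Multiply by 8: 2·(2E) − 4·(2E) + 8·(2 + x) = 16, i.e. 16 + 8x − 2·(10 + 3x) = 16.
Collecting terms: 2x − 4 = 16, so 2x = 20, so x = 10.
Then 2E = 10 + 3·10 = 40, so E = 20, V = 2E/4 = 10, F = 2 + 10 = 12.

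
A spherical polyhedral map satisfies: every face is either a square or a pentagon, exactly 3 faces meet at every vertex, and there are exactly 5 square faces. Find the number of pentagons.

2

Let x be the number of pentagons; then F = 5 + x.
Edge–face incidences: 2E = 4·5 + 5·x = 20 + 5x.
Every vertex has degree 3, so 3V = 2E.
Euler: V − E + F = 2 ⇒ (2E)/3 − E + (5 + x) = 2.
Multiply by 6: 2·(2E) − 3·(2E) + 6·(5 + x) = 12, i.e. 30 + 6x − (20 + 5x) = 12.
Collecting terms: x + 10 = 12, so x = 2.
Then 2E = 20 + 5·2 = 30, so E = 15, V = 2E/3 = 10, F = 5 + 2 = 7.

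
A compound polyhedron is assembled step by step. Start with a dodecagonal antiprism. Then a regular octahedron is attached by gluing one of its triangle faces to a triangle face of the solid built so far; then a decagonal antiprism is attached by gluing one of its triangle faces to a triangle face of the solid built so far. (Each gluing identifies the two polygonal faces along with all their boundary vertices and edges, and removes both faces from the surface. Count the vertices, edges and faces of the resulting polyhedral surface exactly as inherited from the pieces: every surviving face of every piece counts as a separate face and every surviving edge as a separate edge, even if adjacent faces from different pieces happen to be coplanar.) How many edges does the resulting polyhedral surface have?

A dodecagonal antiprism: V=24, E=48, F=26.
Attach a regular octahedron (V=6, E=12, F=8) along a 3-gon: merge 3 vertices and 3 edges, delete both glued faces → V=27, E=57, F=32.
Attach a decagonal antiprism (V=20, E=40, F=22) along a 3-gon: merge 3 vertices and 3 edges, delete both glued faces → V=44, E=94, F=52.
Check: V − E + F = 44 − 94 + 52 = 2.

94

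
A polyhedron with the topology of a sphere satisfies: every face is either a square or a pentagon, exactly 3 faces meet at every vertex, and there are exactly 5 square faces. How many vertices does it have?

10

Let x be the number of pentagons; then F = 5 + x.
Edge–face incidences: 2E = 4·5 + 5·x = 20 + 5x.
Every vertex has degree 3, so 3V = 2E.
Euler: V − E + F = 2 ⇒ (2E)/3 − E + (5 + x) = 2.
Multiply by 6: 2·(2E) − 3·(2E) + 6·(5 + x) = 12, i.e. 30 + 6x − (20 + 5x) = 12.
Collecting terms: x + 10 = 12, so x = 2.
Then 2E = 20 + 5·2 = 30, so E = 15, V = 2E/3 = 10, F = 5 + 2 = 7.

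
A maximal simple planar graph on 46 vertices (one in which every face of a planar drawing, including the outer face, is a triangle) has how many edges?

132

In a plane triangulation 3F = 2E and V − E + F = 2, so E = 3V − 6 = 3·46 − 6 = 132.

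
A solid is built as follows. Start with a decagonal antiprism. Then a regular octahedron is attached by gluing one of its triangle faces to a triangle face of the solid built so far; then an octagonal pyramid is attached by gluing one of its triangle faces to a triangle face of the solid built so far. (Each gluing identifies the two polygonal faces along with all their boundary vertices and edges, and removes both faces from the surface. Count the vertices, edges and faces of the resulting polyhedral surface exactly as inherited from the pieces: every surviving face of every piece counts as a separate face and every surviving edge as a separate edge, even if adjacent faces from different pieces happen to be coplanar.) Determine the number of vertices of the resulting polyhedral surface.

A decagonal antiprism: V=20, E=40, F=22.
Attach a regular octahedron (V=6, E=12, F=8) along a 3-gon: merge 3 vertices and 3 edges, delete both glued faces → V=23, E=49, F=28.
Attach an octagonal pyramid (V=9, E=16, F=9) along a 3-gon: merge 3 vertices and 3 edges, delete both glued faces → V=29, E=62, F=35.
Check: V − E + F = 29 − 62 + 35 = 2.

29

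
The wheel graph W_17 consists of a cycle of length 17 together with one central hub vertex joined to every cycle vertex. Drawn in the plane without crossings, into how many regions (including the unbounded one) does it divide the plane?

W_17 has V = 17 + 1 = 18 vertices and E = 2·17 = 34 edges.
By Euler's formula F = 2 − V + E = 2 − 18 + 34 = 18.

18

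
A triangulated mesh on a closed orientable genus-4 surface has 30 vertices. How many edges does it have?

χ = 2 − 2·4 = -6, and every face is a triangle so 3F = 2E.
V − E + F = -6 with E = 3F/2 gives 30 − (3/2 − 1)·F = -6, so F = 72 and E = 108.

108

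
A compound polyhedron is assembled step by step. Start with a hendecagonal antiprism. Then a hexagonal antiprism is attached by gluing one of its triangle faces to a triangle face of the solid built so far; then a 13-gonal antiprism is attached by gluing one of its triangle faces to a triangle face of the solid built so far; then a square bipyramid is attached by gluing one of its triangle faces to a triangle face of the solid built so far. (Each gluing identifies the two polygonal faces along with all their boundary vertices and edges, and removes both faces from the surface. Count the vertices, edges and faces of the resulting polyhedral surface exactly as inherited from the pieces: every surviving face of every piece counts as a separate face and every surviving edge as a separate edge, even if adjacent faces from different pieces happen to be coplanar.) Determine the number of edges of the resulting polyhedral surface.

123

A hendecagonal antiprism: V=22, E=44, F=24.
Attach a hexagonal antiprism (V=12, E=24, F=14) along a 3-gon: merge 3 vertices and 3 edges, delete both glued faces → V=31, E=65, F=36.
Attach a 13-gonal antiprism (V=26, E=52, F=28) along a 3-gon: merge 3 vertices and 3 edges, delete both glued faces → V=54, E=114, F=62.
Attach a square bipyramid (V=6, E=12, F=8) along a 3-gon: merge 3 vertices and 3 edges, delete both glued faces → V=57, E=123, F=68.
Check: V − E + F = 57 − 123 + 68 = 2.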